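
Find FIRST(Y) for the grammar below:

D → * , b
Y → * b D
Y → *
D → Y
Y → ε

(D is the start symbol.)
{ '*', ε }

From Y → * b D:
  - '*' is a terminal: add '*' and stop
From Y → *:
  - '*' is a terminal: add '*' and stop
From Y → ε:
  - ε-production, so ε ∈ FIRST(Y)

Collecting: FIRST(Y) = { '*', ε }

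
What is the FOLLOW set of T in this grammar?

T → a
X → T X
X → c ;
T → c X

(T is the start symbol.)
{ $, 'a', 'c' }

T is the start symbol, so $ ∈ FOLLOW(T).
In X → T X: T is followed by X, add FIRST(X) \ {ε} = { 'a', 'c' }

Taking the union: FOLLOW(T) = { $, 'a', 'c' }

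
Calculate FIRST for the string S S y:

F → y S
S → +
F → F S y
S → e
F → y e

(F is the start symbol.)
{ '+', 'e' }

FIRST sets of the non-terminals involved (from the grammar, by fixed-point iteration):
  FIRST(S) = { '+', 'e' }

To compute FIRST(S S y), process the symbols left to right:
Symbol S is a non-terminal. Add FIRST(S) \ {ε} = { '+', 'e' }
S is not nullable (ε ∉ FIRST(S)), so stop here.
FIRST(S S y) = { '+', 'e' }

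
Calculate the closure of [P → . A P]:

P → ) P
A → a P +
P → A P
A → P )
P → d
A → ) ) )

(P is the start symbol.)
{ [A → . ) ) )], [A → . P )], [A → . a P +], [P → . ) P], [P → . A P], [P → . d] }

Start with: [P → . A P]
  [P → . A P] has the dot before A: add [A → . a P +], [A → . P )], [A → . ) ) )]
  [A → . P )] has the dot before P: add [P → . ) P], [P → . d]
No further items can be added.

CLOSURE = { [A → . ) ) )], [A → . P )], [A → . a P +], [P → . ) P], [P → . A P], [P → . d] }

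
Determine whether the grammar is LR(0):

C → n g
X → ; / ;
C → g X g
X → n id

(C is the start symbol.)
A grammar is LR(0) if no state in the canonical LR(0) collection has:
  - both a shift item (dot before a terminal) and a complete item (shift-reduce conflict), or
  - two or more complete items (reduce-reduce conflict; the accept item [C' → C .] counts as a complete item here).

Augment with C' → C and build the canonical LR(0) collection (I0 = CLOSURE({[C' → . C]}), then GOTO on every symbol after a dot until no new states appear). It has 12 states:
  I0: { [C → . g X g], [C → . n g], [C' → . C] }  — shift
  I1: { [C' → C .] }  — accept
  I2: { [C → g . X g], [X → . ; / ;], [X → . n id] }  — shift
  I3: { [C → n . g] }  — shift
  I4: { [C → n g .] }  — reduce
  I5: { [X → ; . / ;] }  — shift
  I6: { [C → g X . g] }  — shift
  I7: { [X → n . id] }  — shift
  I8: { [X → n id .] }  — reduce
  I9: { [C → g X g .] }  — reduce
  I10: { [X → ; / . ;] }  — shift
  I11: { [X → ; / ; .] }  — reduce

Every state is either a pure shift/goto state or contains exactly one complete item and nothing to shift — no conflicts. The grammar is LR(0).

Answer: Yes, the grammar is LR(0)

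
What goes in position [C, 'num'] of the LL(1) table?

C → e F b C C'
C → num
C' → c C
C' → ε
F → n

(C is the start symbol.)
To find M[C, 'num'], we find productions for C where 'num' is in the predict set (PREDICT(N → α) = (FIRST(α) \ {ε}) ∪ (FOLLOW(N) if α ⇒* ε)).

C → e F b C C': PREDICT = { 'e' }
C → num: PREDICT = { 'num' }
  'num' is in predict set, so this production goes in M[C, 'num']

M[C, 'num'] = C → num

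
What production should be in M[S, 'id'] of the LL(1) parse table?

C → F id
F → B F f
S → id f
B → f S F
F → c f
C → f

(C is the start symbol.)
S → id f

To find M[S, 'id'], we find productions for S where 'id' is in the predict set (PREDICT(N → α) = (FIRST(α) \ {ε}) ∪ (FOLLOW(N) if α ⇒* ε)).

S → id f: PREDICT = { 'id' }
  'id' is in predict set, so this production goes in M[S, 'id']

M[S, 'id'] = S → id f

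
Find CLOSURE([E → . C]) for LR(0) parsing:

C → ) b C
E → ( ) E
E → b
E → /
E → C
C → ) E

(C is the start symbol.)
To compute CLOSURE, for each item [A → α.Bβ] where B is a non-terminal, add [B → .γ] for all productions B → γ; repeat for the newly added items until nothing changes.

Start with: [E → . C]
  [E → . C] has the dot before C: add [C → . ) b C], [C → . ) E]
No further items can be added.

CLOSURE = { [C → . ) E], [C → . ) b C], [E → . C] }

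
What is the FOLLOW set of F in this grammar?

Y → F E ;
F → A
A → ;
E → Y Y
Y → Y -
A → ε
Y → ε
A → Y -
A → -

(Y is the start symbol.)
{ '-', ';' }

In Y → F E ;: F is followed by E ';', add FIRST(E ';') \ {ε} = { '-', ';' }

Taking the union: FOLLOW(F) = { '-', ';' }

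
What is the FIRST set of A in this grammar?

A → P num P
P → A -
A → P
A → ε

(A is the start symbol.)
{ '-', ε }

To compute FIRST(A), examine every production with A on the left-hand side, reading each right-hand side left to right until a non-nullable symbol is reached.

FIRST sets of the other non-terminals involved (by the same procedure, iterated to a fixed point):
  FIRST(P) = { '-' }

From A → P num P:
  - P is a non-terminal: add FIRST(P) \ {ε} = { '-' }
    P is not nullable, so stop
From A → P:
  - P is a non-terminal: add FIRST(P) \ {ε} = { '-' }
    P is not nullable, so stop
From A → ε:
  - ε-production, so ε ∈ FIRST(A)

Collecting: FIRST(A) = { '-', ε }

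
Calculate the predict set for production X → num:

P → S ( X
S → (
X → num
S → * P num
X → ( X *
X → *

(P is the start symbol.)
PREDICT(X → num) = (FIRST(RHS) \ {ε}) ∪ (FOLLOW(X) if ε ∈ FIRST(RHS), i.e. RHS ⇒* ε)
FIRST(num) = { 'num' }
ε ∉ FIRST(num), so FOLLOW(X) is not added.
PREDICT(X → num) = { 'num' }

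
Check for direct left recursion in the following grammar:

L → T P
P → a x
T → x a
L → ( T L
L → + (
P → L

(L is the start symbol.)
No direct left recursion

Direct left recursion occurs when N → N α for some non-terminal N (the right-hand side begins with the left-hand side itself).

L → T P: starts with T
P → a x: starts with a
T → x a: starts with x
L → ( T L: starts with '('
L → + (: starts with '+'
P → L: starts with L

No direct left recursion found.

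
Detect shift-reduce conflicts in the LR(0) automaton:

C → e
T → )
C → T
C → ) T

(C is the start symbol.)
Yes — I1: [T → ) .] vs [T → . )]

Augment with C' → C and build the canonical LR(0) collection (I0 = CLOSURE({[C' → . C]}), then GOTO on every symbol after a dot until no new states appear). It has 7 states:
  I0: { [C → . ) T], [C → . T], [C → . e], [C' → . C], [T → . )] }  — shift
  I1: { [C → ) . T], [T → ) .], [T → . )] }  — shift, reduce
  I2: { [C' → C .] }  — accept
  I3: { [C → T .] }  — reduce
  I4: { [C → e .] }  — reduce
  I5: { [T → ) .] }  — reduce
  I6: { [C → ) T .] }  — reduce

I1 contains reduce item [T → ) .] and shift item [T → . )] — shift-reduce conflict.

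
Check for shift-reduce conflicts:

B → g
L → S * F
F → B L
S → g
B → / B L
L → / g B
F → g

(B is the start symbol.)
No shift-reduce conflicts

Augment with B' → B and build the canonical LR(0) collection (I0 = CLOSURE({[B' → . B]}), then GOTO on every symbol after a dot until no new states appear). It has 16 states:
  I0: { [B → . / B L], [B → . g], [B' → . B] }  — shift
  I1: { [B → . / B L], [B → . g], [B → / . B L] }  — shift
  I2: { [B' → B .] }  — accept
  I3: { [B → g .] }  — reduce
  I4: { [B → / B . L], [L → . / g B], [L → . S * F], [S → . g] }  — shift
  I5: { [L → / . g B] }  — shift
  I6: { [B → / B L .] }  — reduce
  I7: { [L → S . * F] }  — shift
  I8: { [S → g .] }  — reduce
  I9: { [B → . / B L], [B → . g], [F → . B L], [F → . g], [L → S * . F] }  — shift
  I10: { [F → B . L], [L → . / g B], [L → . S * F], [S → . g] }  — shift
  I11: { [L → S * F .] }  — reduce
  I12: { [B → g .], [F → g .] }  — 2 reduces
  I13: { [F → B L .] }  — reduce
  I14: { [B → . / B L], [B → . g], [L → / g . B] }  — shift
  I15: { [L → / g B .] }  — reduce

No state contains both a complete item and a shift item.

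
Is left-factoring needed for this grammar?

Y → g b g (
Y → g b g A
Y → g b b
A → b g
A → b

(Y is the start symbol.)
Yes, Y has productions with common prefix 'g b'; A has productions with common prefix 'b'

Left-factoring is needed when two productions for the same non-terminal
share a common prefix on the right-hand side.

Productions for Y:
  Y → g b g (
  Y → g b g A
  Y → g b b
Productions for A:
  A → b g
  A → b

Found common prefix 'g b' in productions for Y
Found common prefix 'b' in productions for A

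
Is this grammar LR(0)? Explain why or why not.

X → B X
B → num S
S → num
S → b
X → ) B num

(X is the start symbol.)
Augment with X' → X and build the canonical LR(0) collection (I0 = CLOSURE({[X' → . X]}), then GOTO on every symbol after a dot until no new states appear). It has 11 states:
  I0: { [B → . num S], [X → . ) B num], [X → . B X], [X' → . X] }  — shift
  I1: { [B → . num S], [X → ) . B num] }  — shift
  I2: { [B → . num S], [X → . ) B num], [X → . B X], [X → B . X] }  — shift
  I3: { [X' → X .] }  — accept
  I4: { [B → num . S], [S → . b], [S → . num] }  — shift
  I5: { [B → num S .] }  — reduce
  I6: { [S → b .] }  — reduce
  I7: { [S → num .] }  — reduce
  I8: { [X → B X .] }  — reduce
  I9: { [X → ) B . num] }  — shift
  I10: { [X → ) B num .] }  — reduce

Every state is either a pure shift/goto state or contains exactly one complete item and nothing to shift — no conflicts. The grammar is LR(0).

Answer: Yes, the grammar is LR(0)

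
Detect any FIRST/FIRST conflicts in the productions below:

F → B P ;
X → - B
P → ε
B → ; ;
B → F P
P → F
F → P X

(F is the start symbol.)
Yes. F → B P ';' / F → P X on { '-', ';' }; B → ';' ';' / B → F P on { ';' }

A FIRST/FIRST conflict occurs when two productions N → α and N → β for the same non-terminal have FIRST(α) ∩ FIRST(β) ≠ ∅ (with ε ∈ FIRST of a nullable right-hand side, so two nullable alternatives also conflict).

FIRST sets of the non-terminals at (or reachable through a nullable prefix from) the front of some alternative:
  FIRST(B) = { '-', ';' }
  FIRST(P) = { '-', ';', ε }
  FIRST(X) = { '-' }
  FIRST(F) = { '-', ';' }

Productions for F:
  F → B P ;: FIRST = { '-', ';' }
  F → P X: FIRST = { '-', ';' }
Productions for P:
  P → ε: FIRST = { ε }
  P → F: FIRST = { '-', ';' }
Productions for B:
  B → ; ;: FIRST = { ';' }
  B → F P: FIRST = { '-', ';' }
X has only one production, so no FIRST/FIRST conflict is possible there.

Conflict for F: F → B P ; and F → P X
  Overlap: { '-', ';' }
Conflict for B: B → ; ; and B → F P
  Overlap: { ';' }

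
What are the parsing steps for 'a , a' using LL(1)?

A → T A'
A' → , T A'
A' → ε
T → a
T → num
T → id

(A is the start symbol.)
LL(1) parsing maintains a stack (initially the start symbol over $) and the input. At each step: if the stack top is a terminal, match it against the current input token; if it is a non-terminal N, replace it with the RHS of M[N, lookahead] (the unique production whose predict set contains the lookahead).

Stack is shown with the top on the left.

Stack     Input    Action
-------------------------
A $       a , a $  output A → T A'
T A' $    a , a $  output T → a
a A' $    a , a $  match 'a'
A' $      , a $    output A' → , T A'
, T A' $  , a $    match ','
T A' $    a $      output T → a
a A' $    a $      match 'a'
A' $      $        output A' → ε
$         $        accept

The string is accepted.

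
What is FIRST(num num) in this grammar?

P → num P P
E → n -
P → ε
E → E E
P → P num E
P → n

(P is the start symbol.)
To compute FIRST(num num), process the symbols left to right:
Symbol num is a terminal. Add 'num' and stop.
FIRST(num num) = { 'num' }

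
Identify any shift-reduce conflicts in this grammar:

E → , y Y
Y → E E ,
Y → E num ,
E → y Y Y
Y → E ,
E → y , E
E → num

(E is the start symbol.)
A shift-reduce conflict occurs when an LR(0) state has both:
  - a complete (reduce) item [A → α .] (dot at the end), and
  - a shift item [B → β . c γ] (dot before a terminal).

Augment with E' → E and build the canonical LR(0) collection (I0 = CLOSURE({[E' → . E]}), then GOTO on every symbol after a dot until no new states appear). It has 19 states:
  I0: { [E → . , y Y], [E → . num], [E → . y , E], [E → . y Y Y], [E' → . E] }  — shift
  I1: { [E → , . y Y] }  — shift
  I2: { [E' → E .] }  — accept
  I3: { [E → num .] }  — reduce
  I4: { [E → . , y Y], [E → . num], [E → . y , E], [E → . y Y Y], [E → y . , E], [E → y . Y Y], [Y → . E ,], [Y → . E E ,], [Y → . E num ,] }  — shift
  I5: { [E → , . y Y], [E → . , y Y], [E → . num], [E → . y , E], [E → . y Y Y], [E → y , . E] }  — shift
  I6: { [E → . , y Y], [E → . num], [E → . y , E], [E → . y Y Y], [Y → E . ,], [Y → E . E ,], [Y → E . num ,] }  — shift
  I7: { [E → . , y Y], [E → . num], [E → . y , E], [E → . y Y Y], [E → y Y . Y], [Y → . E ,], [Y → . E E ,], [Y → . E num ,] }  — shift
  I8: { [E → y Y Y .] }  — reduce
  I9: { [E → , . y Y], [Y → E , .] }  — shift, reduce
  I10: { [Y → E E . ,] }  — shift
  I11: { [E → num .], [Y → E num . ,] }  — shift, reduce
  I12: { [Y → E num , .] }  — reduce
  I13: { [Y → E E , .] }  — reduce
  I14: { [E → , y . Y], [E → . , y Y], [E → . num], [E → . y , E], [E → . y Y Y], [Y → . E ,], [Y → . E E ,], [Y → . E num ,] }  — shift
  I15: { [E → , y Y .] }  — reduce
  I16: { [E → y , E .] }  — reduce
  I17: { [E → , y . Y], [E → . , y Y], [E → . num], [E → . y , E], [E → . y Y Y], [E → y . , E], [E → y . Y Y], [Y → . E ,], [Y → . E E ,], [Y → . E num ,] }  — shift
  I18: { [E → , y Y .], [E → . , y Y], [E → . num], [E → . y , E], [E → . y Y Y], [E → y Y . Y], [Y → . E ,], [Y → . E E ,], [Y → . E num ,] }  — shift, reduce

I9 contains reduce item [Y → E , .] and shift item [E → , . y Y] — shift-reduce conflict.
I11 contains reduce item [E → num .] and shift item [Y → E num . ,] — shift-reduce conflict.
I18 contains reduce item [E → , y Y .] and shift items [E → . , y Y], [E → . num], [E → . y , E], [E → . y Y Y] — shift-reduce conflict.

Answer: Yes — I9: [Y → E , .] vs [E → , . y Y]; I11: [E → num .] vs [Y → E num . ,]; I18: [E → , y Y .] vs [E → . , y Y]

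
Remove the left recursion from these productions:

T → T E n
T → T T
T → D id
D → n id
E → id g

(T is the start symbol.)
T is directly left-recursive. The standard transformation for
  A → A α₁ | ... | A α_m | β₁ | ... | β_n
is
  A  → β₁ A' | ... | β_n A'
  A' → α₁ A' | ... | α_m A' | ε

T → D id becomes T → D id T'
T → T E n becomes T' → E n T'
T → T T becomes T' → T T'
Add T' → ε

Productions for other non-terminals are unchanged:
  D → n id
  E → id g

Resulting grammar:
T → D id T'
T' → E n T'
T' → T T'
T' → ε
D → n id
E → id g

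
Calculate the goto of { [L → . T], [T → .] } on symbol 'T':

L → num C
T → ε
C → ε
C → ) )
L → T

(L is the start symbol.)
{ [L → T .] }

GOTO(I, 'T') = CLOSURE({ [A → αX.β] : [A → α.Xβ] ∈ I, X = 'T' })

Items with dot before 'T', with the dot advanced:
  [L → . T] → [L → T .]
Closure adds nothing (no advanced item has the dot before a non-terminal).

GOTO = { [L → T .] }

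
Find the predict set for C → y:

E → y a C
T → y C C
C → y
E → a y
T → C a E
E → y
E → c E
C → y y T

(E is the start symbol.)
PREDICT(C → y) = (FIRST(RHS) \ {ε}) ∪ (FOLLOW(C) if ε ∈ FIRST(RHS), i.e. RHS ⇒* ε)
FIRST(y) = { 'y' }
ε ∉ FIRST(y), so FOLLOW(C) is not added.
PREDICT(C → y) = { 'y' }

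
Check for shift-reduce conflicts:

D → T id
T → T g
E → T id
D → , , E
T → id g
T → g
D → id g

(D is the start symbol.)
No shift-reduce conflicts

A shift-reduce conflict occurs when an LR(0) state has both:
  - a complete (reduce) item [A → α .] (dot at the end), and
  - a shift item [B → β . c γ] (dot before a terminal).

Augment with D' → D and build the canonical LR(0) collection (I0 = CLOSURE({[D' → . D]}), then GOTO on every symbol after a dot until no new states appear). It has 15 states:
  I0: { [D → . , , E], [D → . T id], [D → . id g], [D' → . D], [T → . T g], [T → . g], [T → . id g] }  — shift
  I1: { [D → , . , E] }  — shift
  I2: { [D' → D .] }  — accept
  I3: { [D → T . id], [T → T . g] }  — shift
  I4: { [T → g .] }  — reduce
  I5: { [D → id . g], [T → id . g] }  — shift
  I6: { [D → id g .], [T → id g .] }  — 2 reduces
  I7: { [T → T g .] }  — reduce
  I8: { [D → T id .] }  — reduce
  I9: { [D → , , . E], [E → . T id], [T → . T g], [T → . g], [T → . id g] }  — shift
  I10: { [D → , , E .] }  — reduce
  I11: { [E → T . id], [T → T . g] }  — shift
  I12: { [T → id . g] }  — shift
  I13: { [T → id g .] }  — reduce
  I14: { [E → T id .] }  — reduce

No state contains both a complete item and a shift item.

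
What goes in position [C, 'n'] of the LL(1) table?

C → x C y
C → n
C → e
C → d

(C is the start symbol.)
To find M[C, 'n'], we find productions for C where 'n' is in the predict set (PREDICT(N → α) = (FIRST(α) \ {ε}) ∪ (FOLLOW(N) if α ⇒* ε)).

C → x C y: PREDICT = { 'x' }
C → n: PREDICT = { 'n' }
  'n' is in predict set, so this production goes in M[C, 'n']
C → e: PREDICT = { 'e' }
C → d: PREDICT = { 'd' }

M[C, 'n'] = C → n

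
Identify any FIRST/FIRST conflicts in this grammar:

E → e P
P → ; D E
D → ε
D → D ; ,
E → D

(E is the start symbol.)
No FIRST/FIRST conflicts.

A FIRST/FIRST conflict occurs when two productions N → α and N → β for the same non-terminal have FIRST(α) ∩ FIRST(β) ≠ ∅ (with ε ∈ FIRST of a nullable right-hand side, so two nullable alternatives also conflict).

FIRST sets of the non-terminals at (or reachable through a nullable prefix from) the front of some alternative:
  FIRST(D) = { ';', ε }

Productions for E:
  E → e P: FIRST = { 'e' }
  E → D: FIRST = { ';', ε }
Productions for D:
  D → ε: FIRST = { ε }
  D → D ; ,: FIRST = { ';' }
P has only one production, so no FIRST/FIRST conflict is possible there.

All alternatives of each non-terminal have pairwise disjoint FIRST sets.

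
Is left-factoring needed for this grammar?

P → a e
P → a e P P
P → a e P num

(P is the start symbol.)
Left-factoring is needed when two productions for the same non-terminal
share a common prefix on the right-hand side.

Productions for P:
  P → a e
  P → a e P P
  P → a e P num

Found common prefix 'a e' in productions for P

Answer: Yes, P has productions with common prefix 'a e'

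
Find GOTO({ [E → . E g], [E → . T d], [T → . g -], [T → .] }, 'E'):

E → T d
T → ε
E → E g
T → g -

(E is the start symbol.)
{ [E → E . g] }

GOTO(I, 'E') = CLOSURE({ [A → αX.β] : [A → α.Xβ] ∈ I, X = 'E' })

Items with dot before 'E', with the dot advanced:
  [E → . E g] → [E → E . g]
Closure adds nothing (no advanced item has the dot before a non-terminal).

GOTO = { [E → E . g] }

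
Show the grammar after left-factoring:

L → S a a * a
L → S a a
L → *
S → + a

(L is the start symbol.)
L → S a a L'
L' → * a
L' → ε
L → *
S → + a

Left-factoring transforms A → αβ₁ | αβ₂ into A → αA' and A' → β₁ | β₂
(α is the longest common prefix among the alternatives). Repeat until
no nonterminal has two alternatives with a common prefix.

Round 1: L has alternatives sharing prefix 'S a a'. Introduce L': L → S a a L'
  Add: L' → * a
  Add: L' → ε

No remaining common prefixes — done.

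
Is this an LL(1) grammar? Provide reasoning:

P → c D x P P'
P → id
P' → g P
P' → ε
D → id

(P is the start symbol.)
A grammar is LL(1) if for each non-terminal N with multiple productions, the predict sets of those productions are pairwise disjoint, where PREDICT(N → α) = (FIRST(α) \ {ε}) ∪ (FOLLOW(N) if α ⇒* ε).

Relevant sets:
  FOLLOW(P') = { $, 'g' }

For P:
  PREDICT(P → c D x P P') = { 'c' }
  PREDICT(P → id) = { 'id' }
For P':
  PREDICT(P' → g P) = { 'g' }
  PREDICT(P' → ε) = { $, 'g' }
D has a single production, so nothing to check there.

Conflict found: Predict set conflict for P': { 'g' }
The grammar is NOT LL(1).

Answer: No. Predict set conflict for P': { 'g' }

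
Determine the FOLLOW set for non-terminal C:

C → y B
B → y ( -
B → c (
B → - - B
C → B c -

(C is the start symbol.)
{ $ }

C is the start symbol, so $ ∈ FOLLOW(C).
C does not occur on any right-hand side.

Taking the union: FOLLOW(C) = { $ }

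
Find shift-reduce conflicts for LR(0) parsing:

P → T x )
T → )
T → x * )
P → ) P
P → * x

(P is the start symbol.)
A shift-reduce conflict occurs when an LR(0) state has both:
  - a complete (reduce) item [A → α .] (dot at the end), and
  - a shift item [B → β . c γ] (dot before a terminal).

Augment with P' → P and build the canonical LR(0) collection (I0 = CLOSURE({[P' → . P]}), then GOTO on every symbol after a dot until no new states appear). It has 12 states:
  I0: { [P → . ) P], [P → . * x], [P → . T x )], [P' → . P], [T → . )], [T → . x * )] }  — shift
  I1: { [P → ) . P], [P → . ) P], [P → . * x], [P → . T x )], [T → ) .], [T → . )], [T → . x * )] }  — shift, reduce
  I2: { [P → * . x] }  — shift
  I3: { [P' → P .] }  — accept
  I4: { [P → T . x )] }  — shift
  I5: { [T → x . * )] }  — shift
  I6: { [T → x * . )] }  — shift
  I7: { [T → x * ) .] }  — reduce
  I8: { [P → T x . )] }  — shift
  I9: { [P → T x ) .] }  — reduce
  I10: { [P → * x .] }  — reduce
  I11: { [P → ) P .] }  — reduce

I1 contains reduce item [T → ) .] and shift items [P → . ) P], [P → . * x], [T → . )], [T → . x * )] — shift-reduce conflict.

Answer: Yes — I1: [T → ) .] vs [P → . ) P]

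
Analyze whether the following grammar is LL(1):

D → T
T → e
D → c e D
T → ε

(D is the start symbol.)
A grammar is LL(1) if for each non-terminal N with multiple productions, the predict sets of those productions are pairwise disjoint, where PREDICT(N → α) = (FIRST(α) \ {ε}) ∪ (FOLLOW(N) if α ⇒* ε).

Relevant sets:
  FIRST(T) = { 'e', ε }
  FOLLOW(D) = { $ }
  FOLLOW(T) = { $ }

For D:
  PREDICT(D → T) = { $, 'e' }
  PREDICT(D → c e D) = { 'c' }
For T:
  PREDICT(T → e) = { 'e' }
  PREDICT(T → ε) = { $ }

All predict sets are disjoint. The grammar IS LL(1).

Answer: Yes, the grammar is LL(1).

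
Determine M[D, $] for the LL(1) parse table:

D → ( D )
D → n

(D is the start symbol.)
Empty (error entry)

To find M[D, $], we find productions for D where $ is in the predict set (PREDICT(N → α) = (FIRST(α) \ {ε}) ∪ (FOLLOW(N) if α ⇒* ε)).

D → ( D ): PREDICT = { '(' }
D → n: PREDICT = { 'n' }

M[D, $] is empty (no production applies)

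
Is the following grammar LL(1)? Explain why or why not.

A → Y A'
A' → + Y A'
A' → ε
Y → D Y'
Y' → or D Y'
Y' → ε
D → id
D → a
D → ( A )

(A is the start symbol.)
Relevant sets:
  FOLLOW(A') = { $, ')' }
  FOLLOW(Y') = { $, ')', '+' }

For A':
  PREDICT(A' → '+' Y A') = { '+' }
  PREDICT(A' → ε) = { $, ')' }
For Y':
  PREDICT(Y' → or D Y') = { 'or' }
  PREDICT(Y' → ε) = { $, ')', '+' }
For D:
  PREDICT(D → id) = { 'id' }
  PREDICT(D → a) = { 'a' }
  PREDICT(D → '(' A ')') = { '(' }
A, Y have a single production, so nothing to check there.

All predict sets are disjoint. The grammar IS LL(1).

Answer: Yes, the grammar is LL(1).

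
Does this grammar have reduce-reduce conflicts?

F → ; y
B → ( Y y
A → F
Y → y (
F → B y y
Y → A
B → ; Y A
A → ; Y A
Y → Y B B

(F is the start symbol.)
Yes — I19: [A → ; Y A .] vs [B → ; Y A .]

A reduce-reduce conflict occurs when an LR(0) state has two complete items [A → α .] and [B → β .] — both call for a reduction, and with no lookahead the parser cannot choose between them.

Augment with F' → F and build the canonical LR(0) collection (I0 = CLOSURE({[F' → . F]}), then GOTO on every symbol after a dot until no new states appear). It has 23 states:
  I0: { [B → . ( Y y], [B → . ; Y A], [F → . ; y], [F → . B y y], [F' → . F] }  — shift
  I1: { [A → . ; Y A], [A → . F], [B → ( . Y y], [B → . ( Y y], [B → . ; Y A], [F → . ; y], [F → . B y y], [Y → . A], [Y → . Y B B], [Y → . y (] }  — shift
  I2: { [A → . ; Y A], [A → . F], [B → . ( Y y], [B → . ; Y A], [B → ; . Y A], [F → . ; y], [F → . B y y], [F → ; . y], [Y → . A], [Y → . Y B B], [Y → . y (] }  — shift
  I3: { [F → B . y y] }  — shift
  I4: { [F' → F .] }  — accept
  I5: { [F → B y . y] }  — shift
  I6: { [F → B y y .] }  — reduce
  I7: { [A → . ; Y A], [A → . F], [A → ; . Y A], [B → . ( Y y], [B → . ; Y A], [B → ; . Y A], [F → . ; y], [F → . B y y], [F → ; . y], [Y → . A], [Y → . Y B B], [Y → . y (] }  — shift
  I8: { [Y → A .] }  — reduce
  I9: { [A → F .] }  — reduce
  I10: { [A → . ; Y A], [A → . F], [B → . ( Y y], [B → . ; Y A], [B → ; Y . A], [F → . ; y], [F → . B y y], [Y → Y . B B] }  — shift
  I11: { [F → ; y .], [Y → y . (] }  — shift, reduce
  I12: { [Y → y ( .] }  — reduce
  I13: { [B → ; Y A .] }  — reduce
  I14: { [B → . ( Y y], [B → . ; Y A], [F → B . y y], [Y → Y B . B] }  — shift
  I15: { [A → . ; Y A], [A → . F], [B → . ( Y y], [B → . ; Y A], [B → ; . Y A], [F → . ; y], [F → . B y y], [Y → . A], [Y → . Y B B], [Y → . y (] }  — shift
  I16: { [Y → Y B B .] }  — reduce
  I17: { [Y → y . (] }  — shift
  I18: { [A → . ; Y A], [A → . F], [A → ; Y . A], [B → . ( Y y], [B → . ; Y A], [B → ; Y . A], [F → . ; y], [F → . B y y], [Y → Y . B B] }  — shift
  I19: { [A → ; Y A .], [B → ; Y A .] }  — 2 reduces
  I20: { [B → ( Y . y], [B → . ( Y y], [B → . ; Y A], [Y → Y . B B] }  — shift
  I21: { [B → . ( Y y], [B → . ; Y A], [Y → Y B . B] }  — shift
  I22: { [B → ( Y y .] }  — reduce

I19 contains complete items [A → ; Y A .], [B → ; Y A .] — reduce-reduce conflict.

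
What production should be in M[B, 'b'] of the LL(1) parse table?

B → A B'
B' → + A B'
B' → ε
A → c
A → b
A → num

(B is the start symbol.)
To find M[B, 'b'], we find productions for B where 'b' is in the predict set (PREDICT(N → α) = (FIRST(α) \ {ε}) ∪ (FOLLOW(N) if α ⇒* ε)).

Relevant sets:
  FIRST(A) = { 'b', 'c', 'num' }

B → A B': PREDICT = { 'b', 'c', 'num' }
  'b' is in predict set, so this production goes in M[B, 'b']

M[B, 'b'] = B → A B'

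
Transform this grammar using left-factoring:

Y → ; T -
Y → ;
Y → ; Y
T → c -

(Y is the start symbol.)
Left-factoring transforms A → αβ₁ | αβ₂ into A → αA' and A' → β₁ | β₂
(α is the longest common prefix among the alternatives). Repeat until
no nonterminal has two alternatives with a common prefix.

Round 1: Y has alternatives sharing prefix ';'. Introduce Y': Y → ; Y'
  Add: Y' → T -
  Add: Y' → ε
  Add: Y' → Y

No remaining common prefixes — done.

Resulting grammar:
Y → ; Y'
Y' → T -
Y' → ε
Y' → Y
T → c -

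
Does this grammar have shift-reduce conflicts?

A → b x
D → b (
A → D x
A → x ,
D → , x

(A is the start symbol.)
No shift-reduce conflicts

A shift-reduce conflict occurs when an LR(0) state has both:
  - a complete (reduce) item [A → α .] (dot at the end), and
  - a shift item [B → β . c γ] (dot before a terminal).

Augment with A' → A and build the canonical LR(0) collection (I0 = CLOSURE({[A' → . A]}), then GOTO on every symbol after a dot until no new states appear). It has 11 states:
  I0: { [A → . D x], [A → . b x], [A → . x ,], [A' → . A], [D → . , x], [D → . b (] }  — shift
  I1: { [D → , . x] }  — shift
  I2: { [A' → A .] }  — accept
  I3: { [A → D . x] }  — shift
  I4: { [A → b . x], [D → b . (] }  — shift
  I5: { [A → x . ,] }  — shift
  I6: { [A → x , .] }  — reduce
  I7: { [D → b ( .] }  — reduce
  I8: { [A → b x .] }  — reduce
  I9: { [A → D x .] }  — reduce
  I10: { [D → , x .] }  — reduce

No state contains both a complete item and a shift item.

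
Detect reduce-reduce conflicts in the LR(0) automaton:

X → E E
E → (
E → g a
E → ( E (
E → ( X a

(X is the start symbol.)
A reduce-reduce conflict occurs when an LR(0) state has two complete items [A → α .] and [B → β .] — both call for a reduction, and with no lookahead the parser cannot choose between them.

Augment with X' → X and build the canonical LR(0) collection (I0 = CLOSURE({[X' → . X]}), then GOTO on every symbol after a dot until no new states appear). It has 11 states:
  I0: { [E → . ( E (], [E → . ( X a], [E → . (], [E → . g a], [X → . E E], [X' → . X] }  — shift
  I1: { [E → ( . E (], [E → ( . X a], [E → ( .], [E → . ( E (], [E → . ( X a], [E → . (], [E → . g a], [X → . E E] }  — shift, reduce
  I2: { [E → . ( E (], [E → . ( X a], [E → . (], [E → . g a], [X → E . E] }  — shift
  I3: { [X' → X .] }  — accept
  I4: { [E → g . a] }  — shift
  I5: { [E → g a .] }  — reduce
  I6: { [X → E E .] }  — reduce
  I7: { [E → ( E . (], [E → . ( E (], [E → . ( X a], [E → . (], [E → . g a], [X → E . E] }  — shift
  I8: { [E → ( X . a] }  — shift
  I9: { [E → ( X a .] }  — reduce
  I10: { [E → ( . E (], [E → ( . X a], [E → ( .], [E → ( E ( .], [E → . ( E (], [E → . ( X a], [E → . (], [E → . g a], [X → . E E] }  — shift, 2 reduces

I10 contains complete items [E → ( .], [E → ( E ( .] — reduce-reduce conflict.

Answer: Yes — I10: [E → ( .] vs [E → ( E ( .]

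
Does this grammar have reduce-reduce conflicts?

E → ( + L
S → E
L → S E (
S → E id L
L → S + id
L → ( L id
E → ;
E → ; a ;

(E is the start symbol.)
A reduce-reduce conflict occurs when an LR(0) state has two complete items [A → α .] and [B → β .] — both call for a reduction, and with no lookahead the parser cannot choose between them.

Augment with E' → E and build the canonical LR(0) collection (I0 = CLOSURE({[E' → . E]}), then GOTO on every symbol after a dot until no new states appear). It has 19 states:
  I0: { [E → . ( + L], [E → . ; a ;], [E → . ;], [E' → . E] }  — shift
  I1: { [E → ( . + L] }  — shift
  I2: { [E → ; . a ;], [E → ; .] }  — shift, reduce
  I3: { [E' → E .] }  — accept
  I4: { [E → ; a . ;] }  — shift
  I5: { [E → ; a ; .] }  — reduce
  I6: { [E → ( + . L], [E → . ( + L], [E → . ; a ;], [E → . ;], [L → . ( L id], [L → . S + id], [L → . S E (], [S → . E id L], [S → . E] }  — shift
  I7: { [E → ( . + L], [E → . ( + L], [E → . ; a ;], [E → . ;], [L → ( . L id], [L → . ( L id], [L → . S + id], [L → . S E (], [S → . E id L], [S → . E] }  — shift
  I8: { [S → E . id L], [S → E .] }  — shift, reduce
  I9: { [E → ( + L .] }  — reduce
  I10: { [E → . ( + L], [E → . ; a ;], [E → . ;], [L → S . + id], [L → S . E (] }  — shift
  I11: { [L → S + . id] }  — shift
  I12: { [L → S E . (] }  — shift
  I13: { [L → S E ( .] }  — reduce
  I14: { [L → S + id .] }  — reduce
  I15: { [E → . ( + L], [E → . ; a ;], [E → . ;], [L → . ( L id], [L → . S + id], [L → . S E (], [S → . E id L], [S → . E], [S → E id . L] }  — shift
  I16: { [S → E id L .] }  — reduce
  I17: { [L → ( L . id] }  — shift
  I18: { [L → ( L id .] }  — reduce

No state contains more than one complete item.

Answer: No reduce-reduce conflicts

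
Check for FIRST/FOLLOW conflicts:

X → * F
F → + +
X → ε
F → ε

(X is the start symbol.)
No FIRST/FOLLOW conflicts.

Nullable non-terminals: F, X.

F: nullable alternative(s) F → ε; FOLLOW(F) = { $ }
  F → + +: FIRST \ {ε} = { '+' } — disjoint from FOLLOW(F)
  F → ε: FIRST \ {ε} = { } — this is the only nullable alternative, skip

X: nullable alternative(s) X → ε; FOLLOW(X) = { $ }
  X → * F: FIRST \ {ε} = { '*' } — disjoint from FOLLOW(X)
  X → ε: FIRST \ {ε} = { } — this is the only nullable alternative, skip

No FIRST/FOLLOW conflicts found.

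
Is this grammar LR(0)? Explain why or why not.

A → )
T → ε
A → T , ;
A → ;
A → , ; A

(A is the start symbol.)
Augment with A' → A and build the canonical LR(0) collection (I0 = CLOSURE({[A' → . A]}), then GOTO on every symbol after a dot until no new states appear). It has 10 states:
  I0: { [A → . )], [A → . , ; A], [A → . ;], [A → . T , ;], [A' → . A], [T → .] }  — shift, reduce
  I1: { [A → ) .] }  — reduce
  I2: { [A → , . ; A] }  — shift
  I3: { [A → ; .] }  — reduce
  I4: { [A' → A .] }  — accept
  I5: { [A → T . , ;] }  — shift
  I6: { [A → T , . ;] }  — shift
  I7: { [A → T , ; .] }  — reduce
  I8: { [A → , ; . A], [A → . )], [A → . , ; A], [A → . ;], [A → . T , ;], [T → .] }  — shift, reduce
  I9: { [A → , ; A .] }  — reduce

Conflict in state I0:
  Shift-reduce conflict between [T → .] and [A → . )]
So the grammar is NOT LR(0).

Answer: No. Shift-reduce conflict between [T → .] and [A → . )]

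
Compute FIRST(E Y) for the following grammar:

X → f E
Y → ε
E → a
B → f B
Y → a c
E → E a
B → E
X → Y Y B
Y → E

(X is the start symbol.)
{ 'a' }

FIRST sets of the non-terminals involved (from the grammar, by fixed-point iteration):
  FIRST(E) = { 'a' }

To compute FIRST(E Y), process the symbols left to right:
Symbol E is a non-terminal. Add FIRST(E) \ {ε} = { 'a' }
E is not nullable (ε ∉ FIRST(E)), so stop here.
FIRST(E Y) = { 'a' }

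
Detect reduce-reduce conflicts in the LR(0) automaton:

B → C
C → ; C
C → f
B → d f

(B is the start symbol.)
No reduce-reduce conflicts

Augment with B' → B and build the canonical LR(0) collection (I0 = CLOSURE({[B' → . B]}), then GOTO on every symbol after a dot until no new states appear). It has 8 states:
  I0: { [B → . C], [B → . d f], [B' → . B], [C → . ; C], [C → . f] }  — shift
  I1: { [C → . ; C], [C → . f], [C → ; . C] }  — shift
  I2: { [B' → B .] }  — accept
  I3: { [B → C .] }  — reduce
  I4: { [B → d . f] }  — shift
  I5: { [C → f .] }  — reduce
  I6: { [B → d f .] }  — reduce
  I7: { [C → ; C .] }  — reduce

No state contains more than one complete item.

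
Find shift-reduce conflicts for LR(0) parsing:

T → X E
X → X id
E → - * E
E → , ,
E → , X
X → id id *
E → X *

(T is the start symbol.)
A shift-reduce conflict occurs when an LR(0) state has both:
  - a complete (reduce) item [A → α .] (dot at the end), and
  - a shift item [B → β . c γ] (dot before a terminal).

Augment with T' → T and build the canonical LR(0) collection (I0 = CLOSURE({[T' → . T]}), then GOTO on every symbol after a dot until no new states appear). It has 17 states:
  I0: { [T → . X E], [T' → . T], [X → . X id], [X → . id id *] }  — shift
  I1: { [T' → T .] }  — accept
  I2: { [E → . , ,], [E → . , X], [E → . - * E], [E → . X *], [T → X . E], [X → . X id], [X → . id id *], [X → X . id] }  — shift
  I3: { [X → id . id *] }  — shift
  I4: { [X → id id . *] }  — shift
  I5: { [X → id id * .] }  — reduce
  I6: { [E → , . ,], [E → , . X], [X → . X id], [X → . id id *] }  — shift
  I7: { [E → - . * E] }  — shift
  I8: { [T → X E .] }  — reduce
  I9: { [E → X . *], [X → X . id] }  — shift
  I10: { [X → X id .], [X → id . id *] }  — shift, reduce
  I11: { [E → X * .] }  — reduce
  I12: { [X → X id .] }  — reduce
  I13: { [E → - * . E], [E → . , ,], [E → . , X], [E → . - * E], [E → . X *], [X → . X id], [X → . id id *] }  — shift
  I14: { [E → - * E .] }  — reduce
  I15: { [E → , , .] }  — reduce
  I16: { [E → , X .], [X → X . id] }  — shift, reduce

I10 contains reduce item [X → X id .] and shift item [X → id . id *] — shift-reduce conflict.
I16 contains reduce item [E → , X .] and shift item [X → X . id] — shift-reduce conflict.

Answer: Yes — I10: [X → X id .] vs [X → id . id *]; I16: [E → , X .] vs [X → X . id]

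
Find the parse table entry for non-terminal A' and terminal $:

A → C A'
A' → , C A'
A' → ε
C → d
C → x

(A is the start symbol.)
A' → ε

To find M[A', $], we find productions for A' where $ is in the predict set (PREDICT(N → α) = (FIRST(α) \ {ε}) ∪ (FOLLOW(N) if α ⇒* ε)).

Relevant sets:
  FOLLOW(A') = { $ }

A' → , C A': PREDICT = { ',' }
A' → ε: PREDICT = { $ }
  $ is in predict set, so this production goes in M[A', $]

M[A', $] = A' → ε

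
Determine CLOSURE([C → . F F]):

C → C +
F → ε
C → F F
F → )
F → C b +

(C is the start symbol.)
To compute CLOSURE, for each item [A → α.Bβ] where B is a non-terminal, add [B → .γ] for all productions B → γ; repeat for the newly added items until nothing changes.

Start with: [C → . F F]
  [C → . F F] has the dot before F: add [F → .], [F → . )], [F → . C b +]
  [F → . C b +] has the dot before C: add [C → . C +]
No further items can be added.

CLOSURE = { [C → . C +], [C → . F F], [F → . )], [F → . C b +], [F → .] }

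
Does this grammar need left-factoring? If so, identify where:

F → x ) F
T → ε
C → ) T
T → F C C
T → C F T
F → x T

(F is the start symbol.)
Yes, F has productions with common prefix 'x'

Left-factoring is needed when two productions for the same non-terminal
share a common prefix on the right-hand side.

Productions for F:
  F → x ) F
  F → x T
Productions for T:
  T → ε
  T → F C C
  T → C F T

Found common prefix 'x' in productions for F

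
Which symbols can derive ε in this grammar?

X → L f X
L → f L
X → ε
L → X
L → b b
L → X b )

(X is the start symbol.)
A non-terminal is nullable if it can derive ε (the empty string): either it has an ε-production, or it has a production whose right-hand side consists entirely of nullable non-terminals.

ε-productions: X → ε
So X is immediately nullable.
L → X: every symbol on the right is nullable, so L is nullable too.
Every non-terminal is now nullable.
Nullable = { 'L', 'X' }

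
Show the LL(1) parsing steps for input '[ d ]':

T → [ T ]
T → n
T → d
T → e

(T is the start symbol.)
Stack is shown with the top on the left.

Stack    Input    Action
------------------------
T $      [ d ] $  output T → [ T ]
[ T ] $  [ d ] $  match '['
T ] $    d ] $    output T → d
d ] $    d ] $    match 'd'
] $      ] $      match ']'
$        $        accept

The string is accepted.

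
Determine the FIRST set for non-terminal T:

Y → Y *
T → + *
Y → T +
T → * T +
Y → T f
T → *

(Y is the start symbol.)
To compute FIRST(T), examine every production with T on the left-hand side, reading each right-hand side left to right until a non-nullable symbol is reached.

From T → + *:
  - '+' is a terminal: add '+' and stop
From T → * T +:
  - '*' is a terminal: add '*' and stop
From T → *:
  - '*' is a terminal: add '*' and stop

Collecting: FIRST(T) = { '*', '+' }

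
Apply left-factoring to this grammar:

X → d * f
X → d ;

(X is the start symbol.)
X → d X'
X' → * f
X' → ;

Left-factoring transforms A → αβ₁ | αβ₂ into A → αA' and A' → β₁ | β₂
(α is the longest common prefix among the alternatives). Repeat until
no nonterminal has two alternatives with a common prefix.

Round 1: X has alternatives sharing prefix 'd'. Introduce X': X → d X'
  Add: X' → * f
  Add: X' → ;

No remaining common prefixes — done.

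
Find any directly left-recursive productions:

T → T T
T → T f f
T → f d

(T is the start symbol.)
Direct left recursion occurs when N → N α for some non-terminal N (the right-hand side begins with the left-hand side itself).

T → T T: LEFT RECURSIVE (starts with T)
T → T f f: LEFT RECURSIVE (starts with T)
T → f d: starts with f

The grammar has direct left recursion on: T.

Answer: Yes, T is left-recursive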